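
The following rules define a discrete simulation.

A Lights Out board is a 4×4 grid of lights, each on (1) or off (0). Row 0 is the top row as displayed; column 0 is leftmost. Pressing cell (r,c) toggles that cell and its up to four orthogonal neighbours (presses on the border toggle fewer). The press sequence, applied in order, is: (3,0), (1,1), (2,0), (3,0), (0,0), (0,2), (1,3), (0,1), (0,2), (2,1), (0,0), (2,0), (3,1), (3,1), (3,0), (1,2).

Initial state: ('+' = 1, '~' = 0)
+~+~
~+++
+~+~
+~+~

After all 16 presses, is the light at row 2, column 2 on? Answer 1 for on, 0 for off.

gen 0: +~+~
~+++
+~+~
+~+~
gen 1: +~+~
~+++
~~+~
~++~
gen 2: +++~
+~~+
~++~
~++~
gen 3: +++~
~~~+
+~+~
+++~
gen 4: +++~
~~~+
~~+~
~~+~
gen 5: ~~+~
+~~+
~~+~
~~+~
gen 6: ~+~+
+~++
~~+~
~~+~
gen 7: ~+~~
+~~~
~~++
~~+~
gen 8: +~+~
++~~
~~++
~~+~
gen 9: ++~+
+++~
~~++
~~+~
gen 10: ++~+
+~+~
++~+
~++~
gen 11: ~~~+
~~+~
++~+
~++~
gen 12: ~~~+
+~+~
~~~+
+++~
gen 13: ~~~+
+~+~
~+~+
~~~~
gen 14: ~~~+
+~+~
~~~+
+++~
gen 15: ~~~+
+~+~
+~~+
~~+~
gen 16: ~~++
++~+
+~++
~~+~

1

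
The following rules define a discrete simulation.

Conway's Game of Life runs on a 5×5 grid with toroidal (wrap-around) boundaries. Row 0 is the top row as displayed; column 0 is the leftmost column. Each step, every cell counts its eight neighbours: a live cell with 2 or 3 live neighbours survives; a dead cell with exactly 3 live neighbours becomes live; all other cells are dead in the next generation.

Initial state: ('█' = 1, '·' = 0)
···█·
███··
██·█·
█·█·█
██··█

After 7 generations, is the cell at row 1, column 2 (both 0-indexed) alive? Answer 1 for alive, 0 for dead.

1

step 0: ···█·
███··
██·█·
█·█·█
██··█
step 1: ···█·
█··█·
···█·
··█··
·██··
step 2: ·█·██
··██·
··███
·███·
·███·
step 3: ██··█
██···
····█
█····
·····
step 4: ·█··█
·█···
·█··█
·····
·█··█
step 5: ·██··
·██··
█····
·····
·····
step 6: ·██··
█·█··
·█···
·····
·····
step 7: ·██··
█·█··
·█···
·····
·····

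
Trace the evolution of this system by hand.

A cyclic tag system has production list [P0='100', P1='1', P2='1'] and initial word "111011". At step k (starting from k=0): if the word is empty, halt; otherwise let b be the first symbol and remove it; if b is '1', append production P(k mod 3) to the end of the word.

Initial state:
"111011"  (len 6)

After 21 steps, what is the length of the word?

[0] "111011"  (len 6)
[1] "11011100"  (len 8)
[2] "10111001"  (len 8)
[3] "01110011"  (len 8)
[4] "1110011"  (len 7)
[5] "1100111"  (len 7)
[6] "1001111"  (len 7)
[7] "001111100"  (len 9)
[8] "01111100"  (len 8)
[9] "1111100"  (len 7)
[10] "111100100"  (len 9)
[11] "111001001"  (len 9)
[12] "110010011"  (len 9)
[13] "10010011100"  (len 11)
[14] "00100111001"  (len 11)
[15] "0100111001"  (len 10)
[16] "100111001"  (len 9)
[17] "001110011"  (len 9)
[18] "01110011"  (len 8)
[19] "1110011"  (len 7)
[20] "1100111"  (len 7)
[21] "1001111"  (len 7)

7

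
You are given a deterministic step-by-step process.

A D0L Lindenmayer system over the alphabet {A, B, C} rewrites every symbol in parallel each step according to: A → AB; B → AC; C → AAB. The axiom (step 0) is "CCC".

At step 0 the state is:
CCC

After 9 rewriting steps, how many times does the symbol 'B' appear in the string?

1218

k=0  CCC
k=1  AABAABAAB
k=2  ABABACABABACABABAC
k=3  ABACABACABAABABACABACABAABABACABACABAAB
k=4  ABACABAABABACABAABABACABABACABACABAABABACABAABABACABABACABACABAABABACABAABABACABABAC
k=5  ABACABAABABACABABACABACABAABABACABABACABACABAABABACABACABA…ACABAABABACABABACABACABAABABACABABACABACABAABABACABACABAAB  (len 180)
k=6  ABACABAABABACABABACABACABAABABACABACABAABABACABAABABACABAB…ACABACABAABABACABAABABACABABACABACABAABABACABAABABACABABAC  (len 387)
k=7  ABACABAABABACABABACABACABAABABACABACABAABABACABAABABACABAB…ACABAABABACABABACABACABAABABACABABACABACABAABABACABACABAAB  (len 831)
k=8  ABACABAABABACABABACABACABAABABACABACABAABABACABAABABACABAB…ACABACABAABABACABAABABACABABACABACABAABABACABAABABACABABAC  (len 1785)
k=9  ABACABAABABACABABACABACABAABABACABACABAABABACABAABABACABAB…ACABAABABACABABACABACABAABABACABABACABACABAABABACABACABAAB  (len 3834)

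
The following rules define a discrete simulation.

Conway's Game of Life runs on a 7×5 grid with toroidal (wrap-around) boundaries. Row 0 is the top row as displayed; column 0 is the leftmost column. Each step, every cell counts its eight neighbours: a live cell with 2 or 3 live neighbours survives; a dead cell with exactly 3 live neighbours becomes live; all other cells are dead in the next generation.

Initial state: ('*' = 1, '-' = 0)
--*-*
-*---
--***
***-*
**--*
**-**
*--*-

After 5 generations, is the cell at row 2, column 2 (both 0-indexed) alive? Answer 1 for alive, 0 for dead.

0

k=0  --*-*
-*---
--***
***-*
**--*
**-**
*--*-
k=1  *****
**--*
----*
-----
-----
---*-
-----
k=2  --**-
-----
----*
-----
-----
-----
**---
k=3  -**--
---*-
-----
-----
-----
-----
-**--
k=4  -*-*-
--*--
-----
-----
-----
-----
-**--
k=5  -*-*-
--*--
-----
-----
-----
-----
-**--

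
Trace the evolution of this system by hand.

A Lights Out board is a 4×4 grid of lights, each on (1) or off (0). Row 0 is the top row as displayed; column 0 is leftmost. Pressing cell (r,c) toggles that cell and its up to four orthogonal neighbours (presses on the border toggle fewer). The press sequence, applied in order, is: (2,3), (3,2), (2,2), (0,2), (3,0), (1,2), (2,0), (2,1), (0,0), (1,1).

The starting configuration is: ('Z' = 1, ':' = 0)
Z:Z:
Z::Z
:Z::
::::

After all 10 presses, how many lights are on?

t=0: Z:Z:
Z::Z
:Z::
::::
t=1: Z:Z:
Z:::
:ZZZ
:::Z
t=2: Z:Z:
Z:::
:Z:Z
:ZZ:
t=3: Z:Z:
Z:Z:
::Z:
:Z::
t=4: ZZ:Z
Z:::
::Z:
:Z::
t=5: ZZ:Z
Z:::
Z:Z:
Z:::
t=6: ZZZZ
ZZZZ
Z:::
Z:::
t=7: ZZZZ
:ZZZ
:Z::
::::
t=8: ZZZZ
::ZZ
Z:Z:
:Z::
t=9: ::ZZ
Z:ZZ
Z:Z:
:Z::
t=10: :ZZZ
:Z:Z
ZZZ:
:Z::

9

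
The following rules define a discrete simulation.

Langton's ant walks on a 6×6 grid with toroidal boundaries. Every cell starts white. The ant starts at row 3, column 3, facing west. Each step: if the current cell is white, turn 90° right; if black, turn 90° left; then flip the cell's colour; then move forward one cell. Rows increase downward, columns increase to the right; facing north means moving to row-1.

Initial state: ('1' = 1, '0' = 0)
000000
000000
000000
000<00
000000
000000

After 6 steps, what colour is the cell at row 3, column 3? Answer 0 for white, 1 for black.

t=0: 000000
000000
000000
000<00
000000
000000
t=1: 000000
000000
000^00
000100
000000
000000
t=2: 000000
000000
0001>0
000100
000000
000000
t=3: 000000
000000
000110
0001v0
000000
000000
t=4: 000000
000000
000110
000<10
000000
000000
t=5: 000000
000000
000110
000010
000v00
000000
t=6: 000000
000000
000110
000010
00<100
000000

0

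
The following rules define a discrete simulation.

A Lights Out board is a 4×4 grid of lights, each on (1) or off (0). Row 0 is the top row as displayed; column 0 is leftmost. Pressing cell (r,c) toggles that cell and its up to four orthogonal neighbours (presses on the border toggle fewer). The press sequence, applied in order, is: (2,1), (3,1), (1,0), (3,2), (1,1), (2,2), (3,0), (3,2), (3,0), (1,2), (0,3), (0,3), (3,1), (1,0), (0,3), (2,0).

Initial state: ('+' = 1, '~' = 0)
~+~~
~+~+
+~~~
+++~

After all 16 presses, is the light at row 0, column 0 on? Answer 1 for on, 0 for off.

0

t=0: ~+~~
~+~+
+~~~
+++~
t=1: ~+~~
~~~+
~++~
+~+~
t=2: ~+~~
~~~+
~~+~
~+~~
t=3: ++~~
++~+
+~+~
~+~~
t=4: ++~~
++~+
+~~~
~~++
t=5: +~~~
~~++
++~~
~~++
t=6: +~~~
~~~+
+~++
~~~+
t=7: +~~~
~~~+
~~++
++~+
t=8: +~~~
~~~+
~~~+
+~+~
t=9: +~~~
~~~+
+~~+
~++~
t=10: +~+~
~++~
+~++
~++~
t=11: +~~+
~+++
+~++
~++~
t=12: +~+~
~++~
+~++
~++~
t=13: +~+~
~++~
++++
+~~~
t=14: ~~+~
+~+~
~+++
+~~~
t=15: ~~~+
+~++
~+++
+~~~
t=16: ~~~+
~~++
+~++
~~~~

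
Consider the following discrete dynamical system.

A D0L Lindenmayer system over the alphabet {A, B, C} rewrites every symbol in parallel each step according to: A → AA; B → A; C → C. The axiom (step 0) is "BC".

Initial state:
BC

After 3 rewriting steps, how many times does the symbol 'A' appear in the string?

4

[0] BC
[1] AC
[2] AAC
[3] AAAAC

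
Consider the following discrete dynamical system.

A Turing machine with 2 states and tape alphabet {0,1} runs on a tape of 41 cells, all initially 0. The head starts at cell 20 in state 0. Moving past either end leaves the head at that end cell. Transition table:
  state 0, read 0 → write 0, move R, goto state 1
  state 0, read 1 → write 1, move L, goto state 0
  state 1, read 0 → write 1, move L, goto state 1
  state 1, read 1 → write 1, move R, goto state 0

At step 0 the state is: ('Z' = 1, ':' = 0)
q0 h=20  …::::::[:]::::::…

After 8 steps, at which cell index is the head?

k=0  q0 h=20  …::::::[:]::::::…
k=1  q1 h=21  …::::::[:]::::::…
k=2  q1 h=20  …::::::[:]Z:::::…
k=3  q1 h=19  …::::::[:]ZZ::::…
k=4  q1 h=18  …::::::[:]ZZZ:::…
k=5  q1 h=17  …::::::[:]ZZZZ::…
k=6  q1 h=16  …::::::[:]ZZZZZ:…
k=7  q1 h=15  …::::::[:]ZZZZZZ…
k=8  q1 h=14  …::::::[:]ZZZZZZ…

14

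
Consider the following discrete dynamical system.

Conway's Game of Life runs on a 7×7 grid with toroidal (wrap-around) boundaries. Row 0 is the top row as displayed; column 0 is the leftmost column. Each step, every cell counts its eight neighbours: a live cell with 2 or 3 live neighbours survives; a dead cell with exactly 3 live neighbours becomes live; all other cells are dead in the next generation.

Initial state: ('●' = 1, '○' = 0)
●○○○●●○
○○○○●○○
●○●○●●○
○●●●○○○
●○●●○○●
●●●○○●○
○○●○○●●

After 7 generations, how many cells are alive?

2

[0] ●○○○●●○
○○○○●○○
●○●○●●○
○●●●○○○
●○●●○○●
●●●○○●○
○○●○○●●
[1] ○○○●●○○
○●○○○○○
○○●○●●○
○○○○○●○
○○○○●○●
○○○○●●○
○○●●○○○
[2] ○○○●●○○
○○●○○●○
○○○○●●○
○○○●○○●
○○○○●○●
○○○○●●○
○○●○○●○
[3] ○○●●●●○
○○○○○●○
○○○●●●●
○○○●○○●
○○○●●○●
○○○●●○●
○○○○○●○
[4] ○○○●○●●
○○●○○○○
○○○●○○●
●○●○○○●
●○●○○○●
○○○●○○●
○○●○○○●
[5] ○○●●○●●
○○●●●●●
●●●●○○●
○○●●○●○
○○●●○●○
○●●●○●●
●○●●●○●
[6] ○○○○○○○
○○○○○○○
●○○○○○○
●○○○○●○
○○○○○●○
○○○○○○○
○○○○○○○
[7] ○○○○○○○
○○○○○○○
○○○○○○●
○○○○○○○
○○○○○○●
○○○○○○○
○○○○○○○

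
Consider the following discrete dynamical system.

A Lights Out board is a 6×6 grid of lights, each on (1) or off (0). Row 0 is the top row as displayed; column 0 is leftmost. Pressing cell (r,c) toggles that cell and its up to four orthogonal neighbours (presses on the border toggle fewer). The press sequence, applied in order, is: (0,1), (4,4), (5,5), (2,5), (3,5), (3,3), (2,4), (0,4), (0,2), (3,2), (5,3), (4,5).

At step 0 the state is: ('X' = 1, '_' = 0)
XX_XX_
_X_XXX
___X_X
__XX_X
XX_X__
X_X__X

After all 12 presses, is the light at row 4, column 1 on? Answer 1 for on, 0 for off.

gen 0: XX_XX_
_X_XXX
___X_X
__XX_X
XX_X__
X_X__X
gen 1: __XXX_
___XXX
___X_X
__XX_X
XX_X__
X_X__X
gen 2: __XXX_
___XXX
___X_X
__XXXX
XX__XX
X_X_XX
gen 3: __XXX_
___XXX
___X_X
__XXXX
XX__X_
X_X___
gen 4: __XXX_
___XX_
___XX_
__XXX_
XX__X_
X_X___
gen 5: __XXX_
___XX_
___XXX
__XX_X
XX__XX
X_X___
gen 6: __XXX_
___XX_
____XX
____XX
XX_XXX
X_X___
gen 7: __XXX_
___X__
___X__
_____X
XX_XXX
X_X___
gen 8: __X__X
___XX_
___X__
_____X
XX_XXX
X_X___
gen 9: _X_X_X
__XXX_
___X__
_____X
XX_XXX
X_X___
gen 10: _X_X_X
__XXX_
__XX__
_XXX_X
XXXXXX
X_X___
gen 11: _X_X_X
__XXX_
__XX__
_XXX_X
XXX_XX
X__XX_
gen 12: _X_X_X
__XXX_
__XX__
_XXX__
XXX___
X__XXX

1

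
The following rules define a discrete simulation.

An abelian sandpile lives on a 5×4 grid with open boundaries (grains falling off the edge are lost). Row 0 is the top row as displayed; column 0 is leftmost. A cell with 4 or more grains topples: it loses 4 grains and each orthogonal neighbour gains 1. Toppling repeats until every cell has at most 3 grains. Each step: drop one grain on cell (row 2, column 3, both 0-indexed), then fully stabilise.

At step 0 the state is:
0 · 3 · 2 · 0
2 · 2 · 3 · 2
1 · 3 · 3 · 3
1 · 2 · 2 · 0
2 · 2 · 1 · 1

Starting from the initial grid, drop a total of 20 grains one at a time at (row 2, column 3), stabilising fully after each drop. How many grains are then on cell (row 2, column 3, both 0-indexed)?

t=0: 0 · 3 · 2 · 0
2 · 2 · 3 · 2
1 · 3 · 3 · 3
1 · 2 · 2 · 0
2 · 2 · 1 · 1
t=1: 1 · 1 · 0 · 2
3 · 1 · 3 · 0
2 · 1 · 2 · 2
1 · 3 · 3 · 1
2 · 2 · 1 · 1
t=2: 1 · 1 · 0 · 2
3 · 1 · 3 · 0
2 · 1 · 2 · 3
1 · 3 · 3 · 1
2 · 2 · 1 · 1
t=3: 1 · 1 · 0 · 2
3 · 1 · 3 · 1
2 · 1 · 3 · 0
1 · 3 · 3 · 2
2 · 2 · 1 · 1
t=4: 1 · 1 · 0 · 2
3 · 1 · 3 · 1
2 · 1 · 3 · 1
1 · 3 · 3 · 2
2 · 2 · 1 · 1
t=5: 1 · 1 · 0 · 2
3 · 1 · 3 · 1
2 · 1 · 3 · 2
1 · 3 · 3 · 2
2 · 2 · 1 · 1
t=6: 1 · 1 · 0 · 2
3 · 1 · 3 · 1
2 · 1 · 3 · 3
1 · 3 · 3 · 2
2 · 2 · 1 · 1
t=7: 1 · 1 · 1 · 2
3 · 2 · 0 · 3
2 · 3 · 2 · 2
2 · 0 · 2 · 0
2 · 3 · 2 · 2
t=8: 1 · 1 · 1 · 2
3 · 2 · 0 · 3
2 · 3 · 2 · 3
2 · 0 · 2 · 0
2 · 3 · 2 · 2
t=9: 1 · 1 · 1 · 3
3 · 2 · 1 · 0
2 · 3 · 3 · 1
2 · 0 · 2 · 1
2 · 3 · 2 · 2
t=10: 1 · 1 · 1 · 3
3 · 2 · 1 · 0
2 · 3 · 3 · 2
2 · 0 · 2 · 1
2 · 3 · 2 · 2
t=11: 1 · 1 · 1 · 3
3 · 2 · 1 · 0
2 · 3 · 3 · 3
2 · 0 · 2 · 1
2 · 3 · 2 · 2
t=12: 1 · 1 · 1 · 3
3 · 3 · 2 · 1
3 · 0 · 1 · 1
2 · 1 · 3 · 2
2 · 3 · 2 · 2
t=13: 1 · 1 · 1 · 3
3 · 3 · 2 · 1
3 · 0 · 1 · 2
2 · 1 · 3 · 2
2 · 3 · 2 · 2
t=14: 1 · 1 · 1 · 3
3 · 3 · 2 · 1
3 · 0 · 1 · 3
2 · 1 · 3 · 2
2 · 3 · 2 · 2
t=15: 1 · 1 · 1 · 3
3 · 3 · 2 · 2
3 · 0 · 2 · 0
2 · 1 · 3 · 3
2 · 3 · 2 · 2
t=16: 1 · 1 · 1 · 3
3 · 3 · 2 · 2
3 · 0 · 2 · 1
2 · 1 · 3 · 3
2 · 3 · 2 · 2
t=17: 1 · 1 · 1 · 3
3 · 3 · 2 · 2
3 · 0 · 2 · 2
2 · 1 · 3 · 3
2 · 3 · 2 · 2
t=18: 1 · 1 · 1 · 3
3 · 3 · 2 · 2
3 · 0 · 2 · 3
2 · 1 · 3 · 3
2 · 3 · 2 · 2
t=19: 1 · 1 · 1 · 3
3 · 3 · 3 · 3
3 · 1 · 0 · 2
2 · 2 · 1 · 1
2 · 3 · 3 · 3
t=20: 1 · 1 · 1 · 3
3 · 3 · 3 · 3
3 · 1 · 0 · 3
2 · 2 · 1 · 1
2 · 3 · 3 · 3

3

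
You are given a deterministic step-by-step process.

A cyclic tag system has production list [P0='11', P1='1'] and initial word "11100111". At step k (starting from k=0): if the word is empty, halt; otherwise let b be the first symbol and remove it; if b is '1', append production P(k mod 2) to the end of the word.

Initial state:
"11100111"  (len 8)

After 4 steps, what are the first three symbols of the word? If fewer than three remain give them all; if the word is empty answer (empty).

011

gen 0: "11100111"  (len 8)
gen 1: "110011111"  (len 9)
gen 2: "100111111"  (len 9)
gen 3: "0011111111"  (len 10)
gen 4: "011111111"  (len 9)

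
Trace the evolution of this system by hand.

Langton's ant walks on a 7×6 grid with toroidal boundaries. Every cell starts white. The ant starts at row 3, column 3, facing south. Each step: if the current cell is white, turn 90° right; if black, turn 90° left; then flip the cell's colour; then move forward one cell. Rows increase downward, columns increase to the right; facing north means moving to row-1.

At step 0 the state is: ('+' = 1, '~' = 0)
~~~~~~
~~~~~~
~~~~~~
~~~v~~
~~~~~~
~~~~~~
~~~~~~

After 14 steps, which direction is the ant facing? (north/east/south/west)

[0] ~~~~~~
~~~~~~
~~~~~~
~~~v~~
~~~~~~
~~~~~~
~~~~~~
[1] ~~~~~~
~~~~~~
~~~~~~
~~<+~~
~~~~~~
~~~~~~
~~~~~~
[2] ~~~~~~
~~~~~~
~~^~~~
~~++~~
~~~~~~
~~~~~~
~~~~~~
[3] ~~~~~~
~~~~~~
~~+>~~
~~++~~
~~~~~~
~~~~~~
~~~~~~
[4] ~~~~~~
~~~~~~
~~++~~
~~+v~~
~~~~~~
~~~~~~
~~~~~~
[5] ~~~~~~
~~~~~~
~~++~~
~~+~>~
~~~~~~
~~~~~~
~~~~~~
[6] ~~~~~~
~~~~~~
~~++~~
~~+~+~
~~~~v~
~~~~~~
~~~~~~
[7] ~~~~~~
~~~~~~
~~++~~
~~+~+~
~~~<+~
~~~~~~
~~~~~~
[8] ~~~~~~
~~~~~~
~~++~~
~~+^+~
~~~++~
~~~~~~
~~~~~~
[9] ~~~~~~
~~~~~~
~~++~~
~~++>~
~~~++~
~~~~~~
~~~~~~
[10] ~~~~~~
~~~~~~
~~++^~
~~++~~
~~~++~
~~~~~~
~~~~~~
[11] ~~~~~~
~~~~~~
~~+++>
~~++~~
~~~++~
~~~~~~
~~~~~~
[12] ~~~~~~
~~~~~~
~~++++
~~++~v
~~~++~
~~~~~~
~~~~~~
[13] ~~~~~~
~~~~~~
~~++++
~~++<+
~~~++~
~~~~~~
~~~~~~
[14] ~~~~~~
~~~~~~
~~++^+
~~++++
~~~++~
~~~~~~
~~~~~~

north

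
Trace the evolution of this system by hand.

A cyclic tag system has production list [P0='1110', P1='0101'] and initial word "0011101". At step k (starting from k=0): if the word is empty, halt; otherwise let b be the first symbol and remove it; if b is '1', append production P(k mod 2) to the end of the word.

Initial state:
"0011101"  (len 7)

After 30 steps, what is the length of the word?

57

gen 0: "0011101"  (len 7)
gen 1: "011101"  (len 6)
gen 2: "11101"  (len 5)
gen 3: "11011110"  (len 8)
gen 4: "10111100101"  (len 11)
gen 5: "01111001011110"  (len 14)
gen 6: "1111001011110"  (len 13)
gen 7: "1110010111101110"  (len 16)
gen 8: "1100101111011100101"  (len 19)
gen 9: "1001011110111001011110"  (len 22)
gen 10: "0010111101110010111100101"  (len 25)
gen 11: "010111101110010111100101"  (len 24)
gen 12: "10111101110010111100101"  (len 23)
gen 13: "01111011100101111001011110"  (len 26)
gen 14: "1111011100101111001011110"  (len 25)
gen 15: "1110111001011110010111101110"  (len 28)
gen 16: "1101110010111100101111011100101"  (len 31)
gen 17: "1011100101111001011110111001011110"  (len 34)
gen 18: "0111001011110010111101110010111100101"  (len 37)
gen 19: "111001011110010111101110010111100101"  (len 36)
gen 20: "110010111100101111011100101111001010101"  (len 39)
gen 21: "100101111001011110111001011110010101011110"  (len 42)
gen 22: "001011110010111101110010111100101010111100101"  (len 45)
gen 23: "01011110010111101110010111100101010111100101"  (len 44)
gen 24: "1011110010111101110010111100101010111100101"  (len 43)
gen 25: "0111100101111011100101111001010101111001011110"  (len 46)
gen 26: "111100101111011100101111001010101111001011110"  (len 45)
gen 27: "111001011110111001011110010101011110010111101110"  (len 48)
gen 28: "110010111101110010111100101010111100101111011100101"  (len 51)
gen 29: "100101111011100101111001010101111001011110111001011110"  (len 54)
gen 30: "001011110111001011110010101011110010111101110010111100101"  (len 57)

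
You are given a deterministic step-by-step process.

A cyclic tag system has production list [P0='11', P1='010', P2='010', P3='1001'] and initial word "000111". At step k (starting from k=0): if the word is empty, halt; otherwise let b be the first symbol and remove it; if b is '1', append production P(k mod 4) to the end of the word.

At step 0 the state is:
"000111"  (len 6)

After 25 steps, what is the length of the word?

17

[0] "000111"  (len 6)
[1] "00111"  (len 5)
[2] "0111"  (len 4)
[3] "111"  (len 3)
[4] "111001"  (len 6)
[5] "1100111"  (len 7)
[6] "100111010"  (len 9)
[7] "00111010010"  (len 11)
[8] "0111010010"  (len 10)
[9] "111010010"  (len 9)
[10] "11010010010"  (len 11)
[11] "1010010010010"  (len 13)
[12] "0100100100101001"  (len 16)
[13] "100100100101001"  (len 15)
[14] "00100100101001010"  (len 17)
[15] "0100100101001010"  (len 16)
[16] "100100101001010"  (len 15)
[17] "0010010100101011"  (len 16)
[18] "010010100101011"  (len 15)
[19] "10010100101011"  (len 14)
[20] "00101001010111001"  (len 17)
[21] "0101001010111001"  (len 16)
[22] "101001010111001"  (len 15)
[23] "01001010111001010"  (len 17)
[24] "1001010111001010"  (len 16)
[25] "00101011100101011"  (len 17)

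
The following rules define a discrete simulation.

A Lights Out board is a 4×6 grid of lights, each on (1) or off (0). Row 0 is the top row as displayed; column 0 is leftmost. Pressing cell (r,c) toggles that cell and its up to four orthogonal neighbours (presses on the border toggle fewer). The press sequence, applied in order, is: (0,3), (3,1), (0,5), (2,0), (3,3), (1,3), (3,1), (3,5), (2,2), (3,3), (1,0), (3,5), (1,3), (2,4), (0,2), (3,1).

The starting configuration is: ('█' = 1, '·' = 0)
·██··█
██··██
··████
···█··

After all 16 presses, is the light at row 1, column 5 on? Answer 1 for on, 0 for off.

step 0: ·██··█
██··██
··████
···█··
step 1: ·█·███
██·███
··████
···█··
step 2: ·█·███
██·███
·█████
████··
step 3: ·█·█··
██·██·
·█████
████··
step 4: ·█·█··
·█·██·
█·████
·███··
step 5: ·█·█··
·█·██·
█·█·██
·█··█·
step 6: ·█····
·██···
█·████
·█··█·
step 7: ·█····
·██···
██████
█·█·█·
step 8: ·█····
·██···
█████·
█·█··█
step 9: ·█····
·█····
█···█·
█····█
step 10: ·█····
·█····
█··██·
█·████
step 11: ██····
█·····
···██·
█·████
step 12: ██····
█·····
···███
█·██··
step 13: ██·█··
█·███·
····██
█·██··
step 14: ██·█··
█·██··
···█··
█·███·
step 15: █·█···
█··█··
···█··
█·███·
step 16: █·█···
█··█··
·█·█··
·█·██·

0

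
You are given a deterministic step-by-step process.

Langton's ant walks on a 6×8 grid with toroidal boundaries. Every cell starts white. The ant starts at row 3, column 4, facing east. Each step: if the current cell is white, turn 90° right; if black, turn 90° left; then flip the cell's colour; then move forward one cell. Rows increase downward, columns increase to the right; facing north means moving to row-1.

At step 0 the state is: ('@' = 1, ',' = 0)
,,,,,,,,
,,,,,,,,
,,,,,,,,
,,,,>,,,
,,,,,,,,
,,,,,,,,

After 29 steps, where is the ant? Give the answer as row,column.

step 0: ,,,,,,,,
,,,,,,,,
,,,,,,,,
,,,,>,,,
,,,,,,,,
,,,,,,,,
step 1: ,,,,,,,,
,,,,,,,,
,,,,,,,,
,,,,@,,,
,,,,v,,,
,,,,,,,,
step 2: ,,,,,,,,
,,,,,,,,
,,,,,,,,
,,,,@,,,
,,,<@,,,
,,,,,,,,
step 3: ,,,,,,,,
,,,,,,,,
,,,,,,,,
,,,^@,,,
,,,@@,,,
,,,,,,,,
step 4: ,,,,,,,,
,,,,,,,,
,,,,,,,,
,,,@>,,,
,,,@@,,,
,,,,,,,,
step 5: ,,,,,,,,
,,,,,,,,
,,,,^,,,
,,,@,,,,
,,,@@,,,
,,,,,,,,
step 6: ,,,,,,,,
,,,,,,,,
,,,,@>,,
,,,@,,,,
,,,@@,,,
,,,,,,,,
step 7: ,,,,,,,,
,,,,,,,,
,,,,@@,,
,,,@,v,,
,,,@@,,,
,,,,,,,,
step 8: ,,,,,,,,
,,,,,,,,
,,,,@@,,
,,,@<@,,
,,,@@,,,
,,,,,,,,
step 9: ,,,,,,,,
,,,,,,,,
,,,,^@,,
,,,@@@,,
,,,@@,,,
,,,,,,,,
step 10: ,,,,,,,,
,,,,,,,,
,,,<,@,,
,,,@@@,,
,,,@@,,,
,,,,,,,,
step 11: ,,,,,,,,
,,,^,,,,
,,,@,@,,
,,,@@@,,
,,,@@,,,
,,,,,,,,
step 12: ,,,,,,,,
,,,@>,,,
,,,@,@,,
,,,@@@,,
,,,@@,,,
,,,,,,,,
step 13: ,,,,,,,,
,,,@@,,,
,,,@v@,,
,,,@@@,,
,,,@@,,,
,,,,,,,,
step 14: ,,,,,,,,
,,,@@,,,
,,,<@@,,
,,,@@@,,
,,,@@,,,
,,,,,,,,
step 15: ,,,,,,,,
,,,@@,,,
,,,,@@,,
,,,v@@,,
,,,@@,,,
,,,,,,,,
step 16: ,,,,,,,,
,,,@@,,,
,,,,@@,,
,,,,>@,,
,,,@@,,,
,,,,,,,,
step 17: ,,,,,,,,
,,,@@,,,
,,,,^@,,
,,,,,@,,
,,,@@,,,
,,,,,,,,
step 18: ,,,,,,,,
,,,@@,,,
,,,<,@,,
,,,,,@,,
,,,@@,,,
,,,,,,,,
step 19: ,,,,,,,,
,,,^@,,,
,,,@,@,,
,,,,,@,,
,,,@@,,,
,,,,,,,,
step 20: ,,,,,,,,
,,<,@,,,
,,,@,@,,
,,,,,@,,
,,,@@,,,
,,,,,,,,
step 21: ,,^,,,,,
,,@,@,,,
,,,@,@,,
,,,,,@,,
,,,@@,,,
,,,,,,,,
step 22: ,,@>,,,,
,,@,@,,,
,,,@,@,,
,,,,,@,,
,,,@@,,,
,,,,,,,,
step 23: ,,@@,,,,
,,@v@,,,
,,,@,@,,
,,,,,@,,
,,,@@,,,
,,,,,,,,
step 24: ,,@@,,,,
,,<@@,,,
,,,@,@,,
,,,,,@,,
,,,@@,,,
,,,,,,,,
step 25: ,,@@,,,,
,,,@@,,,
,,v@,@,,
,,,,,@,,
,,,@@,,,
,,,,,,,,
step 26: ,,@@,,,,
,,,@@,,,
,<@@,@,,
,,,,,@,,
,,,@@,,,
,,,,,,,,
step 27: ,,@@,,,,
,^,@@,,,
,@@@,@,,
,,,,,@,,
,,,@@,,,
,,,,,,,,
step 28: ,,@@,,,,
,@>@@,,,
,@@@,@,,
,,,,,@,,
,,,@@,,,
,,,,,,,,
step 29: ,,@@,,,,
,@@@@,,,
,@v@,@,,
,,,,,@,,
,,,@@,,,
,,,,,,,,

2,2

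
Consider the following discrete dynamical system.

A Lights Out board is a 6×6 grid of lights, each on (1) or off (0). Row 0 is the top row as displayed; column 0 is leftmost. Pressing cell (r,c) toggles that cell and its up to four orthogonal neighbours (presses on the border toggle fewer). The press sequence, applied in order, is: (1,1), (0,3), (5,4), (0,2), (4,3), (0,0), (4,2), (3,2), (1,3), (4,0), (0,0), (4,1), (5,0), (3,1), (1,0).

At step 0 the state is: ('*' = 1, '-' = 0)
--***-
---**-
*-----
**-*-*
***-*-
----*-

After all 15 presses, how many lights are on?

t=0: --***-
---**-
*-----
**-*-*
***-*-
----*-
t=1: -****-
*****-
**----
**-*-*
***-*-
----*-
t=2: -*----
***-*-
**----
**-*-*
***-*-
----*-
t=3: -*----
***-*-
**----
**-*-*
***---
---*-*
t=4: --**--
**--*-
**----
**-*-*
***---
---*-*
t=5: --**--
**--*-
**----
**---*
**-**-
-----*
t=6: ****--
-*--*-
**----
**---*
**-**-
-----*
t=7: ****--
-*--*-
**----
***--*
*-*-*-
--*--*
t=8: ****--
-*--*-
***---
*--*-*
*---*-
--*--*
t=9: ***---
-***--
****--
*--*-*
*---*-
--*--*
t=10: ***---
-***--
****--
---*-*
-*--*-
*-*--*
t=11: --*---
****--
****--
---*-*
-*--*-
*-*--*
t=12: --*---
****--
****--
-*-*-*
*-*-*-
***--*
t=13: --*---
****--
****--
-*-*-*
--*-*-
--*--*
t=14: --*---
****--
*-**--
*-**-*
-**-*-
--*--*
t=15: *-*---
--**--
--**--
*-**-*
-**-*-
--*--*

15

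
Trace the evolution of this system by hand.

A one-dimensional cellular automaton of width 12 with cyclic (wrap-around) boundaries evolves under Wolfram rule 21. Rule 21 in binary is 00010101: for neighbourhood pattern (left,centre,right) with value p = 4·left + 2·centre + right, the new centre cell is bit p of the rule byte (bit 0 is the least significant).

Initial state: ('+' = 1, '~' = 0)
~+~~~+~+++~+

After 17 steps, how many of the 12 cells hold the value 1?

t=0: ~+~~~+~+++~+
t=1: ~+++~+~~~~~+
t=2: ~~~~~+++++~+
t=3: ++++~~~~~~~+
t=4: ~~~~++++++~~
t=5: +++~~~~~~~++
t=6: ~~~++++++~~~
t=7: ++~~~~~~~+++
t=8: ~~++++++~~~~
t=9: +~~~~~~~++++
t=10: ~++++++~~~~~
t=11: ~~~~~~~+++++
t=12: ++++++~~~~~~
t=13: ~~~~~~+++++~
t=14: +++++~~~~~~+
t=15: ~~~~~+++++~~
t=16: ++++~~~~~~++
t=17: ~~~~+++++~~~

5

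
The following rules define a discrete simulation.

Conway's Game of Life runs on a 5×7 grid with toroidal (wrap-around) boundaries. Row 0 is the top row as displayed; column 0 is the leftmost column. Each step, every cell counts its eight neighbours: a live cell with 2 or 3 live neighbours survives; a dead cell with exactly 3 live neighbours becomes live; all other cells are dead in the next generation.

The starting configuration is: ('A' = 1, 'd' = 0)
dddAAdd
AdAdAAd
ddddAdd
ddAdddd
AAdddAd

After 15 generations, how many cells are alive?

[0] dddAAdd
AdAdAAd
ddddAdd
ddAdddd
AAdddAd
[1] AdAAddd
dddddAd
dAddAAd
dAddddd
dAAAAdd
[2] ddddddd
dAAAdAA
ddddAAd
AAdddAd
AdddAdd
[3] AAAAAAA
ddAAdAA
dddAddd
AAdddAd
AAddddA
[4] ddddddd
ddddddd
AAdAdAd
dAAdddd
dddAddd
[5] ddddddd
ddddddd
AAddddd
AAdAAdd
ddAdddd
[6] ddddddd
ddddddd
AAAdddd
AddAddd
dAAAddd
[7] ddAdddd
dAddddd
AAAdddd
AddAddd
dAAAddd
[8] dddAddd
Adddddd
AdAdddd
AddAddd
dAdAddd
[9] ddAdddd
dAddddd
AdddddA
AddAddd
dddAAdd
[10] ddAAddd
AAddddd
AAddddA
AddAAdA
ddAAAdd
[11] ddddAdd
ddddddA
ddAddAd
ddddAdA
dAdddAd
[12] dddddAd
dddddAd
dddddAA
ddddAdA
ddddAAd
[13] dddddAA
ddddAAd
ddddAdA
ddddAdA
ddddAdA
[14] ddddddA
ddddAdd
dddAAdA
AddAAdA
AdddAdA
[15] AdddddA
dddAAdd
AdddddA
ddddddd
dddAAdd

8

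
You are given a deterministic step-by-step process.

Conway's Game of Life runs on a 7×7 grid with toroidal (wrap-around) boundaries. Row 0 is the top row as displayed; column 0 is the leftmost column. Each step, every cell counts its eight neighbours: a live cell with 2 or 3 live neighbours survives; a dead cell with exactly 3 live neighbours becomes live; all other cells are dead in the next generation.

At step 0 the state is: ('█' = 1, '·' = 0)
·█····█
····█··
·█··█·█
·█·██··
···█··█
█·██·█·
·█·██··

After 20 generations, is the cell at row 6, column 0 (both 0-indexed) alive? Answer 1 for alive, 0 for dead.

step 0: ·█····█
····█··
·█··█·█
·█·██··
···█··█
█·██·█·
·█·██··
step 1: █·████·
·······
█·█·█··
···██··
██···██
██···██
·█·████
step 2: ███····
··█··██
····█··
··███··
·██····
·······
·······
step 3: ███···█
█·██·██
··█·█··
·██·█··
·██····
·······
·█·····
step 4: ···█·█·
····██·
█···█·█
·······
·███···
·██····
·██····
step 5: ··██·█·
···█···
····█·█
████···
·█·█···
█······
·█·█···
step 6: ···█···
··██·█·
██··█··
██·██··
···█···
██·····
·█·██··
step 7: ·······
·███···
█····██
██·██··
···██··
██·██··
██·██··
step 8: █···█··
███···█
·····██
████···
·····█·
██···█·
██·██··
step 9: ····██·
·█·····
···█·█·
███·██·
····█··
███··█·
··████·
step 10: ··█··█·
·····█·
█··█·██
·██··██
····█··
·██··██
··█····
step 11: ·······
·····█·
███····
·███···
···██··
·███·█·
··██·██
step 12: ····███
·█·····
█··█···
█···█··
·······
·█···██
·█·█·██
step 13: ··█·█·█
█···███
██·····
·······
█····██
··█·███
··█····
step 14: ██··█·█
···██··
██···█·
·█·····
█···█··
██·██··
·██·█·█
step 15: ·█··█·█
··███··
███·█··
·█····█
█·███··
····█·█
····█·█
step 16: █·█·█··
····█··
█···██·
····███
█████·█
█···█·█
···██·█
step 17: ····█··
·█··█·█
···█···
··█····
·██····
·······
·█··█·█
step 18: ···██··
···███·
··██···
·███···
·██····
███····
·····█·
step 19: ···█···
·····█·
·█·····
·······
·······
█·█····
·████··
step 20: ···█···
·······
·······
·······
·······
··█····
·█··█··

0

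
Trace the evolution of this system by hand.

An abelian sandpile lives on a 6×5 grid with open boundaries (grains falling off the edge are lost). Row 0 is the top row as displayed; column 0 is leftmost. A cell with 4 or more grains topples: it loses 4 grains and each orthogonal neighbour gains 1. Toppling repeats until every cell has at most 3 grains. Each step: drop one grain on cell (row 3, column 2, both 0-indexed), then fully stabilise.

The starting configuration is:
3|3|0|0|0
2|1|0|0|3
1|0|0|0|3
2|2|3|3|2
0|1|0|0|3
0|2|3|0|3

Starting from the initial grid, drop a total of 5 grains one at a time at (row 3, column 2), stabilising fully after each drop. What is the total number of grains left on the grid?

45

0) 3|3|0|0|0
2|1|0|0|3
1|0|0|0|3
2|2|3|3|2
0|1|0|0|3
0|2|3|0|3
1) 3|3|0|0|0
2|1|0|0|3
1|0|1|1|3
2|3|1|0|3
0|1|1|1|3
0|2|3|0|3
2) 3|3|0|0|0
2|1|0|0|3
1|0|1|1|3
2|3|2|0|3
0|1|1|1|3
0|2|3|0|3
3) 3|3|0|0|0
2|1|0|0|3
1|0|1|1|3
2|3|3|0|3
0|1|1|1|3
0|2|3|0|3
4) 3|3|0|0|0
2|1|0|0|3
1|1|2|1|3
3|0|1|1|3
0|2|2|1|3
0|2|3|0|3
5) 3|3|0|0|0
2|1|0|0|3
1|1|2|1|3
3|0|2|1|3
0|2|2|1|3
0|2|3|0|3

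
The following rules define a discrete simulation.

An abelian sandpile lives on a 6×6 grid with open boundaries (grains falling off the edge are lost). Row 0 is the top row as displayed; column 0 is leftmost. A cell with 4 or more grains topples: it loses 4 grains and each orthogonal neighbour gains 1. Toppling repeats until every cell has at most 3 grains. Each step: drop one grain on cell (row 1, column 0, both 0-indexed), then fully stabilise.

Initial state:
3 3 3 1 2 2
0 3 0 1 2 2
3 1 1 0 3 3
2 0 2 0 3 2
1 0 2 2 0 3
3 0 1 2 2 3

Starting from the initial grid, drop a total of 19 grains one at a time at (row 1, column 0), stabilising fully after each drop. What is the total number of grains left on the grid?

64

[0] 3 3 3 1 2 2
0 3 0 1 2 2
3 1 1 0 3 3
2 0 2 0 3 2
1 0 2 2 0 3
3 0 1 2 2 3
[1] 3 3 3 1 2 2
1 3 0 1 2 2
3 1 1 0 3 3
2 0 2 0 3 2
1 0 2 2 0 3
3 0 1 2 2 3
[2] 3 3 3 1 2 2
2 3 0 1 2 2
3 1 1 0 3 3
2 0 2 0 3 2
1 0 2 2 0 3
3 0 1 2 2 3
[3] 3 3 3 1 2 2
3 3 0 1 2 2
3 1 1 0 3 3
2 0 2 0 3 2
1 0 2 2 0 3
3 0 1 2 2 3
[4] 1 2 0 2 2 2
3 1 2 1 2 2
0 3 1 0 3 3
3 0 2 0 3 2
1 0 2 2 0 3
3 0 1 2 2 3
[5] 2 2 0 2 2 2
0 2 2 1 2 2
1 3 1 0 3 3
3 0 2 0 3 2
1 0 2 2 0 3
3 0 1 2 2 3
[6] 2 2 0 2 2 2
1 2 2 1 2 2
1 3 1 0 3 3
3 0 2 0 3 2
1 0 2 2 0 3
3 0 1 2 2 3
[7] 2 2 0 2 2 2
2 2 2 1 2 2
1 3 1 0 3 3
3 0 2 0 3 2
1 0 2 2 0 3
3 0 1 2 2 3
[8] 2 2 0 2 2 2
3 2 2 1 2 2
1 3 1 0 3 3
3 0 2 0 3 2
1 0 2 2 0 3
3 0 1 2 2 3
[9] 3 2 0 2 2 2
0 3 2 1 2 2
2 3 1 0 3 3
3 0 2 0 3 2
1 0 2 2 0 3
3 0 1 2 2 3
[10] 3 2 0 2 2 2
1 3 2 1 2 2
2 3 1 0 3 3
3 0 2 0 3 2
1 0 2 2 0 3
3 0 1 2 2 3
[11] 3 2 0 2 2 2
2 3 2 1 2 2
2 3 1 0 3 3
3 0 2 0 3 2
1 0 2 2 0 3
3 0 1 2 2 3
[12] 3 2 0 2 2 2
3 3 2 1 2 2
2 3 1 0 3 3
3 0 2 0 3 2
1 0 2 2 0 3
3 0 1 2 2 3
[13] 1 0 1 2 2 2
3 2 3 1 2 2
1 1 2 0 3 3
0 2 2 0 3 2
2 0 2 2 0 3
3 0 1 2 2 3
[14] 2 0 1 2 2 2
0 3 3 1 2 2
2 1 2 0 3 3
0 2 2 0 3 2
2 0 2 2 0 3
3 0 1 2 2 3
[15] 2 0 1 2 2 2
1 3 3 1 2 2
2 1 2 0 3 3
0 2 2 0 3 2
2 0 2 2 0 3
3 0 1 2 2 3
[16] 2 0 1 2 2 2
2 3 3 1 2 2
2 1 2 0 3 3
0 2 2 0 3 2
2 0 2 2 0 3
3 0 1 2 2 3
[17] 2 0 1 2 2 2
3 3 3 1 2 2
2 1 2 0 3 3
0 2 2 0 3 2
2 0 2 2 0 3
3 0 1 2 2 3
[18] 3 1 2 2 2 2
1 1 0 2 2 2
3 2 3 0 3 3
0 2 2 0 3 2
2 0 2 2 0 3
3 0 1 2 2 3
[19] 3 1 2 2 2 2
2 1 0 2 2 2
3 2 3 0 3 3
0 2 2 0 3 2
2 0 2 2 0 3
3 0 1 2 2 3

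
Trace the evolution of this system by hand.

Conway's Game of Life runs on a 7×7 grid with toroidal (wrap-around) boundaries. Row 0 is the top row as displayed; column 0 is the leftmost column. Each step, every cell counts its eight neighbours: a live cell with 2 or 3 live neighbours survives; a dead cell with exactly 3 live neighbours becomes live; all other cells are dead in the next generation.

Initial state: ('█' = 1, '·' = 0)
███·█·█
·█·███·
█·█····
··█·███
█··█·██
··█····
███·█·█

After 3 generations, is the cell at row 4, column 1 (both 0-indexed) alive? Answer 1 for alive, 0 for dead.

k=0  ███·█·█
·█·███·
█·█····
··█·███
█··█·██
··█····
███·█·█
k=1  ·······
····██·
█·█····
··█·█··
████···
··█·█··
······█
k=2  ·····█·
·······
·█··██·
█······
····█··
█·█····
·······
k=3  ·······
····██·
·······
····██·
·█·····
·······
·······

1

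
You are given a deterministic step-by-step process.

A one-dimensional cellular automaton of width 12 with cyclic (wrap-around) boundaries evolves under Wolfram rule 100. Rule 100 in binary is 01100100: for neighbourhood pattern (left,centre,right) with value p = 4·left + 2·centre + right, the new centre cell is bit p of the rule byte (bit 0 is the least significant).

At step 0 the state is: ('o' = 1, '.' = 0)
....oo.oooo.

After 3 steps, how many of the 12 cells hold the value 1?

gen 0: ....oo.oooo.
gen 1: .....oo...o.
gen 2: ......o...o.
gen 3: ......o...o.

2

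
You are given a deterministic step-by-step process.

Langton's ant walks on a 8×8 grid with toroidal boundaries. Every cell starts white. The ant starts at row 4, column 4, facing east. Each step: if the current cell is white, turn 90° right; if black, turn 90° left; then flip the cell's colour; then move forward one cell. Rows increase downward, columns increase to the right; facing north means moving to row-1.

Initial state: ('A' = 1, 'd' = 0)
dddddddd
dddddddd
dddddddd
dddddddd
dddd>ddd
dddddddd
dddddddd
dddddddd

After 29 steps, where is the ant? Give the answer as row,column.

3,2

step 0: dddddddd
dddddddd
dddddddd
dddddddd
dddd>ddd
dddddddd
dddddddd
dddddddd
step 1: dddddddd
dddddddd
dddddddd
dddddddd
ddddAddd
ddddvddd
dddddddd
dddddddd
step 2: dddddddd
dddddddd
dddddddd
dddddddd
ddddAddd
ddd<Addd
dddddddd
dddddddd
step 3: dddddddd
dddddddd
dddddddd
dddddddd
ddd^Addd
dddAAddd
dddddddd
dddddddd
step 4: dddddddd
dddddddd
dddddddd
dddddddd
dddA>ddd
dddAAddd
dddddddd
dddddddd
step 5: dddddddd
dddddddd
dddddddd
dddd^ddd
dddAdddd
dddAAddd
dddddddd
dddddddd
step 6: dddddddd
dddddddd
dddddddd
ddddA>dd
dddAdddd
dddAAddd
dddddddd
dddddddd
step 7: dddddddd
dddddddd
dddddddd
ddddAAdd
dddAdvdd
dddAAddd
dddddddd
dddddddd
step 8: dddddddd
dddddddd
dddddddd
ddddAAdd
dddA<Add
dddAAddd
dddddddd
dddddddd
step 9: dddddddd
dddddddd
dddddddd
dddd^Add
dddAAAdd
dddAAddd
dddddddd
dddddddd
step 10: dddddddd
dddddddd
dddddddd
ddd<dAdd
dddAAAdd
dddAAddd
dddddddd
dddddddd
step 11: dddddddd
dddddddd
ddd^dddd
dddAdAdd
dddAAAdd
dddAAddd
dddddddd
dddddddd
step 12: dddddddd
dddddddd
dddA>ddd
dddAdAdd
dddAAAdd
dddAAddd
dddddddd
dddddddd
step 13: dddddddd
dddddddd
dddAAddd
dddAvAdd
dddAAAdd
dddAAddd
dddddddd
dddddddd
step 14: dddddddd
dddddddd
dddAAddd
ddd<AAdd
dddAAAdd
dddAAddd
dddddddd
dddddddd
step 15: dddddddd
dddddddd
dddAAddd
ddddAAdd
dddvAAdd
dddAAddd
dddddddd
dddddddd
step 16: dddddddd
dddddddd
dddAAddd
ddddAAdd
dddd>Add
dddAAddd
dddddddd
dddddddd
step 17: dddddddd
dddddddd
dddAAddd
dddd^Add
dddddAdd
dddAAddd
dddddddd
dddddddd
step 18: dddddddd
dddddddd
dddAAddd
ddd<dAdd
dddddAdd
dddAAddd
dddddddd
dddddddd
step 19: dddddddd
dddddddd
ddd^Addd
dddAdAdd
dddddAdd
dddAAddd
dddddddd
dddddddd
step 20: dddddddd
dddddddd
dd<dAddd
dddAdAdd
dddddAdd
dddAAddd
dddddddd
dddddddd
step 21: dddddddd
dd^ddddd
ddAdAddd
dddAdAdd
dddddAdd
dddAAddd
dddddddd
dddddddd
step 22: dddddddd
ddA>dddd
ddAdAddd
dddAdAdd
dddddAdd
dddAAddd
dddddddd
dddddddd
step 23: dddddddd
ddAAdddd
ddAvAddd
dddAdAdd
dddddAdd
dddAAddd
dddddddd
dddddddd
step 24: dddddddd
ddAAdddd
dd<AAddd
dddAdAdd
dddddAdd
dddAAddd
dddddddd
dddddddd
step 25: dddddddd
ddAAdddd
dddAAddd
ddvAdAdd
dddddAdd
dddAAddd
dddddddd
dddddddd
step 26: dddddddd
ddAAdddd
dddAAddd
d<AAdAdd
dddddAdd
dddAAddd
dddddddd
dddddddd
step 27: dddddddd
ddAAdddd
d^dAAddd
dAAAdAdd
dddddAdd
dddAAddd
dddddddd
dddddddd
step 28: dddddddd
ddAAdddd
dA>AAddd
dAAAdAdd
dddddAdd
dddAAddd
dddddddd
dddddddd
step 29: dddddddd
ddAAdddd
dAAAAddd
dAvAdAdd
dddddAdd
dddAAddd
dddddddd
dddddddd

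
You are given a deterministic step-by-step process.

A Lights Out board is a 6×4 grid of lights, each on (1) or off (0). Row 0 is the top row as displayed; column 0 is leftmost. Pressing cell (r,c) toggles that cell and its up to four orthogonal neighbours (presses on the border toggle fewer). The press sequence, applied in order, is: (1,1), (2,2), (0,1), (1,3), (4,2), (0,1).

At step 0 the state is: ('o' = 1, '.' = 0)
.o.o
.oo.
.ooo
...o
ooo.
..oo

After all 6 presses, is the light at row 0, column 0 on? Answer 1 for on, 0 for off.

0

0) .o.o
.oo.
.ooo
...o
ooo.
..oo
1) ...o
o...
..oo
...o
ooo.
..oo
2) ...o
o.o.
.o..
..oo
ooo.
..oo
3) oooo
ooo.
.o..
..oo
ooo.
..oo
4) ooo.
oo.o
.o.o
..oo
ooo.
..oo
5) ooo.
oo.o
.o.o
...o
o..o
...o
6) ....
o..o
.o.o
...o
o..o
...o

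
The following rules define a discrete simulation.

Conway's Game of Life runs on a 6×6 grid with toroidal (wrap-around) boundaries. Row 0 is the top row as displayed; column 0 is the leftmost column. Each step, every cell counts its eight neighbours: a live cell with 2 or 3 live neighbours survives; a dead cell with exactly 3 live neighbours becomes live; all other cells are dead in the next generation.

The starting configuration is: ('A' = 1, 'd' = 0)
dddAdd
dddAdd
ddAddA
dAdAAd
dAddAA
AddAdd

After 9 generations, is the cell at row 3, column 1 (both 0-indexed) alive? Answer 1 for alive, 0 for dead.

step 0: dddAdd
dddAdd
ddAddA
dAdAAd
dAddAA
AddAdd
step 1: ddAAAd
ddAAAd
ddAddd
dAdAdd
dAdddA
AdAAdA
step 2: dddddd
dAddAd
dAddAd
AAdddd
dAdAdA
AddddA
step 3: AddddA
dddddd
dAAddA
dAddAA
dAAdAA
AdddAA
step 4: AdddAd
dAdddA
dAAdAA
dddddd
dAAddd
dddAdd
step 5: AdddAA
dAAAdd
dAAdAA
AddAdd
ddAddd
dAAAdd
step 6: AdddAA
dddddd
ddddAA
AddAAA
dddddd
AAAAAA
step 7: ddAddd
Addddd
AddAdd
AddAdd
dddddd
dAAAdd
step 8: ddAAdd
dAdddd
AAdddA
dddddd
dAdAdd
dAAAdd
step 9: dddAdd
dAdddd
AAdddd
dAAddd
dAdAdd
dAddAd

1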